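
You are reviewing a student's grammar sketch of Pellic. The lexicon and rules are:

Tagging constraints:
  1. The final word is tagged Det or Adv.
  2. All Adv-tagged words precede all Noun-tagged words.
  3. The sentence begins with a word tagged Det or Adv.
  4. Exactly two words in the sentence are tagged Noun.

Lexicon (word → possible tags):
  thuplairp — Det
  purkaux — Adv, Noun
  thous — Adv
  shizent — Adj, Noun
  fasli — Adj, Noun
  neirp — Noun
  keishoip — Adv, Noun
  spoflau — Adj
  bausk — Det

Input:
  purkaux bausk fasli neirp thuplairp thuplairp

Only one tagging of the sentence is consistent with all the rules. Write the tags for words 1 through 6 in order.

Adv Det Noun Noun Det Det

Candidates per position — 1:purkaux {Adv,Noun}; 2:bausk {Det}; 3:fasli {Adj,Noun}; 4:neirp {Noun}; 5:thuplairp {Det}; 6:thuplairp {Det}.
At position 1, choosing Noun makes rule 3 impossible to satisfy; hence Adv.
At position 3, choosing Adj makes rule 4 impossible to satisfy; hence Noun.
The only consistent sequence is: Adv Det Noun Noun Det Det.
Check: rule 1 holds; rule 2 holds; rule 3 holds; rule 4 holds.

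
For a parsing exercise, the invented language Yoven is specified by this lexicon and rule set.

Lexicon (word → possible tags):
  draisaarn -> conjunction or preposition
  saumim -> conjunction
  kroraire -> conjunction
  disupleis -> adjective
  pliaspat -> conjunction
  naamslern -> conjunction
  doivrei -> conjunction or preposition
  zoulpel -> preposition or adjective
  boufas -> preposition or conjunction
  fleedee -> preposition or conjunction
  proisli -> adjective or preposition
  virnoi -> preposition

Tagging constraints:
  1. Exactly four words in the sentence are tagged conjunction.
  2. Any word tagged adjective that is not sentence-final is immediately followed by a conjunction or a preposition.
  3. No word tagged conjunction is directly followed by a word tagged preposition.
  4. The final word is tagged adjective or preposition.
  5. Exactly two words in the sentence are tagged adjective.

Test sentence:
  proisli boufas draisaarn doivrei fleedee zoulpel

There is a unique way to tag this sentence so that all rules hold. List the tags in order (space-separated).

adjective conjunction conjunction conjunction conjunction adjective

Candidates per position — 1:proisli {adjective,preposition}; 2:boufas {preposition,conjunction}; 3:draisaarn {conjunction,preposition}; 4:doivrei {conjunction,preposition}; 5:fleedee {preposition,conjunction}; 6:zoulpel {preposition,adjective}.
At position 1, choosing preposition makes rule 5 impossible to satisfy; hence adjective.
At position 2, choosing preposition makes rule 1 impossible to satisfy; hence conjunction.
At position 3, choosing preposition makes rule 1 impossible to satisfy; hence conjunction.
At position 4, choosing preposition makes rule 1 impossible to satisfy; hence conjunction.
At position 5, choosing preposition makes rule 1 impossible to satisfy; hence conjunction.
At position 6, choosing preposition makes rule 3 impossible to satisfy; hence adjective.
The unique satisfying tagging is: adjective conjunction conjunction conjunction conjunction adjective.
Checking: rule 1 satisfied; rule 2 satisfied; rule 3 satisfied; rule 4 satisfied; rule 5 satisfied.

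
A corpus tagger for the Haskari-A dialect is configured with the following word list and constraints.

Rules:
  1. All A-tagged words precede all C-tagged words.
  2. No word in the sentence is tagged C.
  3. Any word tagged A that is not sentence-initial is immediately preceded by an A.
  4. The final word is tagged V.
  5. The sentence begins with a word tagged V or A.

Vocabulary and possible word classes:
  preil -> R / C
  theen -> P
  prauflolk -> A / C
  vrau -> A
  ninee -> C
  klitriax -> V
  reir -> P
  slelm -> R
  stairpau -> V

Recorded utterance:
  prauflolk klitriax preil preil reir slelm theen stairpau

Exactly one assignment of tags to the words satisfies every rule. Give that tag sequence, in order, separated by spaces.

Candidates per position — 1:prauflolk {A,C}; 2:klitriax {V}; 3:preil {R,C}; 4:preil {R,C}; 5:reir {P}; 6:slelm {R}; 7:theen {P}; 8:stairpau {V}.
At position 1, choosing C makes rule 2 impossible to satisfy; hence A.
At position 3, choosing C makes rule 2 impossible to satisfy; hence R.
At position 4, choosing C makes rule 2 impossible to satisfy; hence R.
That leaves exactly one tagging: A V R R P R P V.
Check: rule 1 ok; rule 2 ok; rule 3 ok; rule 4 ok; rule 5 ok.

A V R R P R P V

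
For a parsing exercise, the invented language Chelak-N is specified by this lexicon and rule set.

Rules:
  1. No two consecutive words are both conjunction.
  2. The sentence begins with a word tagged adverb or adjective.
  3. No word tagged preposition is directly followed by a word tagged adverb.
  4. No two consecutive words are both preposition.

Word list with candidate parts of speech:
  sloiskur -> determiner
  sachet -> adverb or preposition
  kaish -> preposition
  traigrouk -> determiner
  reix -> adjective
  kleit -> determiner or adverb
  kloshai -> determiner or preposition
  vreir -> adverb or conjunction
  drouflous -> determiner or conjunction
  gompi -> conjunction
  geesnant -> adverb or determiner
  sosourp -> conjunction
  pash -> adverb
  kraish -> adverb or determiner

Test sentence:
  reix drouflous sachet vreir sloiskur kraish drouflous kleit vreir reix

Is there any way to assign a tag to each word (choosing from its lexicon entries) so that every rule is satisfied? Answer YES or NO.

YES

Candidates per position — 1:reix {adjective}; 2:drouflous {determiner,conjunction}; 3:sachet {adverb,preposition}; 4:vreir {adverb,conjunction}; 5:sloiskur {determiner}; 6:kraish {adverb,determiner}; 7:drouflous {determiner,conjunction}; 8:kleit {determiner,adverb}; 9:vreir {adverb,conjunction}; 10:reix {adjective}.
One satisfying assignment: adjective conjunction preposition conjunction determiner adverb conjunction determiner conjunction adjective.
Checking: rule 1 satisfied; rule 2 satisfied; rule 3 satisfied; rule 4 satisfied.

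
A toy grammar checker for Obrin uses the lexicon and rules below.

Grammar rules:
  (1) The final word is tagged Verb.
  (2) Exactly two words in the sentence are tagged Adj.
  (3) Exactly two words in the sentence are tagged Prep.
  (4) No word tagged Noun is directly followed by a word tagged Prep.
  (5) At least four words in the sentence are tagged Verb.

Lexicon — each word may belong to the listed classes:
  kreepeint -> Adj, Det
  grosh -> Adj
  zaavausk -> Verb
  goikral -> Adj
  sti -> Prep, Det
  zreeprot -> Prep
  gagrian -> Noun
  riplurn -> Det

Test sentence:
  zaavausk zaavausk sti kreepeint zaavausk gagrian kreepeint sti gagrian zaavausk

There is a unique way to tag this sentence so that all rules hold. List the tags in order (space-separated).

Candidates per position — 1:zaavausk {Verb}; 2:zaavausk {Verb}; 3:sti {Prep,Det}; 4:kreepeint {Adj,Det}; 5:zaavausk {Verb}; 6:gagrian {Noun}; 7:kreepeint {Adj,Det}; 8:sti {Prep,Det}; 9:gagrian {Noun}; 10:zaavausk {Verb}.
Position 3: Det is ruled out by rule 3; that leaves Prep.
Position 4: Det is ruled out by rule 2; that leaves Adj.
Position 7: Det is ruled out by rule 2; that leaves Adj.
Position 8: Det is ruled out by rule 3; that leaves Prep.
That leaves exactly one tagging: Verb Verb Prep Adj Verb Noun Adj Prep Noun Verb.
Rule-by-rule: rule 1 ok; rule 2 ok; rule 3 ok; rule 4 ok; rule 5 ok.

Verb Verb Prep Adj Verb Noun Adj Prep Noun Verb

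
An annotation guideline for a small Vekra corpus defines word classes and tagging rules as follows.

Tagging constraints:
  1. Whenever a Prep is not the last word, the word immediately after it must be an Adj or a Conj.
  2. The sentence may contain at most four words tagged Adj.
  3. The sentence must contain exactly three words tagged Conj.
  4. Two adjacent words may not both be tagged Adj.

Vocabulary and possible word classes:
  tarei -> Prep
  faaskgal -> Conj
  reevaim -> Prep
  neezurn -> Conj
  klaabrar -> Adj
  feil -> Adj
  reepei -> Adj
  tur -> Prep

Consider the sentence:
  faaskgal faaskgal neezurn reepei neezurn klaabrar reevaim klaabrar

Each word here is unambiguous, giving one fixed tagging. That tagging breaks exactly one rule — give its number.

Fixed tagging: Conj Conj Conj Adj Conj Adj Prep Adj.
Applying the rules: R1 holds, R2 holds, R3 violated, R4 holds.
Only rule 3 fails.

3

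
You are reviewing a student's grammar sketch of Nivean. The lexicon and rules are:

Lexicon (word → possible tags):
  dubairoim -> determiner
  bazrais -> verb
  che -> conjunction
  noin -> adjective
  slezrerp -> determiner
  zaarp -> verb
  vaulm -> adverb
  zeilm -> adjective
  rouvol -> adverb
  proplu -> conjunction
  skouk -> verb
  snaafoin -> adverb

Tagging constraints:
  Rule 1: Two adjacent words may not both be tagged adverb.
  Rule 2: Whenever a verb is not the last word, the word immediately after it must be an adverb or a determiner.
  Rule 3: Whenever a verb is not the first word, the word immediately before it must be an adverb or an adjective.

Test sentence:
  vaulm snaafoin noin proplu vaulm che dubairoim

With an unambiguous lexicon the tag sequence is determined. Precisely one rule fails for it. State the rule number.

Fixed tagging: adverb adverb adjective conjunction adverb conjunction determiner.
Applying the rules: R1 fail, R2 pass, R3 pass.
Only rule 1 fails.

1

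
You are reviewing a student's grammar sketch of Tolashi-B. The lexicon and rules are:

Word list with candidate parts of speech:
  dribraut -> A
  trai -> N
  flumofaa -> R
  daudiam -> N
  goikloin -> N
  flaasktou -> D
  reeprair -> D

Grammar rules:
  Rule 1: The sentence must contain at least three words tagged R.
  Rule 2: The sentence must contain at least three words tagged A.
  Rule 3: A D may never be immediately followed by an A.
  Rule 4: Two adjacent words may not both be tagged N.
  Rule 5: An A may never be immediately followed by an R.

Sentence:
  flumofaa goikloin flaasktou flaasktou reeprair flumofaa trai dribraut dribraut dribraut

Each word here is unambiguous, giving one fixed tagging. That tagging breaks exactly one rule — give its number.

1

Fixed tagging: R N D D D R N A A A.
Checking each rule: R1 fail, R2 pass, R3 pass, R4 pass, R5 pass.
Only rule 1 fails.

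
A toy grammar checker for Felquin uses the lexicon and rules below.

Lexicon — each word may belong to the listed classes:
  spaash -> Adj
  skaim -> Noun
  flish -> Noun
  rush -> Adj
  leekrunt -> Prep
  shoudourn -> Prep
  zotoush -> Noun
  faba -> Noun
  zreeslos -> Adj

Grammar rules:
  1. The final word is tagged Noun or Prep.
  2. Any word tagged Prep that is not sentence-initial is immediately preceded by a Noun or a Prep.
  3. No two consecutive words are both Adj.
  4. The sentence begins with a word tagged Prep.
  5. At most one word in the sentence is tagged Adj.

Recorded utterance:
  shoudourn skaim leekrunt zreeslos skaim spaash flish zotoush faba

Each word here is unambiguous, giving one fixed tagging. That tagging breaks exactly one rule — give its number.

Fixed tagging: Prep Noun Prep Adj Noun Adj Noun Noun Noun.
Checking each rule: R1 ✓, R2 ✓, R3 ✓, R4 ✓, R5 ✗.
Only rule 5 fails.

5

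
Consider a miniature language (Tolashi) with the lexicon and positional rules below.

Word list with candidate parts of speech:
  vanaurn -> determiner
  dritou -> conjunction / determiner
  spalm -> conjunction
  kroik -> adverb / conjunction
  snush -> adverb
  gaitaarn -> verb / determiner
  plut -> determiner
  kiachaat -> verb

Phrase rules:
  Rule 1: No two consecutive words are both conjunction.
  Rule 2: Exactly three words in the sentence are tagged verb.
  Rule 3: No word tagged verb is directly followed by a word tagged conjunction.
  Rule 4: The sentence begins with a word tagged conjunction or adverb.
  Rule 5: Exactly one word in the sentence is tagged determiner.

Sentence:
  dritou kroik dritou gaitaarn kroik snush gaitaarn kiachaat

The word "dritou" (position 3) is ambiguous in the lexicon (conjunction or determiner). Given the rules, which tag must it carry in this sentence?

Candidates per position — 1:dritou {conjunction,determiner}; 2:kroik {adverb,conjunction}; 3:dritou {conjunction,determiner}; 4:gaitaarn {verb,determiner}; 5:kroik {adverb,conjunction}; 6:snush {adverb}; 7:gaitaarn {verb,determiner}; 8:kiachaat {verb}.
Position 1: determiner is ruled out by rule 4; that leaves conjunction.
Position 2: conjunction is ruled out by rule 1; that leaves adverb.
Position 4: determiner is ruled out by rule 2; that leaves verb.
Position 5: conjunction is ruled out by rule 3; that leaves adverb.
Position 7: determiner is ruled out by rule 2; that leaves verb.
Position 3: conjunction is ruled out by rule 5; that leaves determiner.
The only consistent sequence is: conjunction adverb determiner verb adverb adverb verb verb.
Checking: rule 1 holds; rule 2 holds; rule 3 holds; rule 4 holds; rule 5 holds.

determiner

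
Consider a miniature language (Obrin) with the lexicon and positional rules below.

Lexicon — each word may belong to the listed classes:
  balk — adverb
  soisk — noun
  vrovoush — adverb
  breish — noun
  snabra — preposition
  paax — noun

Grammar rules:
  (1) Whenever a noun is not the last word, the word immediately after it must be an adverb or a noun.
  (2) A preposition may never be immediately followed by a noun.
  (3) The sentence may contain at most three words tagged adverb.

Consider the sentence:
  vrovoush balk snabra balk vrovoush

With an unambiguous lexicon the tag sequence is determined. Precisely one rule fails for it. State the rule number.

3

Fixed tagging: adverb adverb preposition adverb adverb.
Applying the rules: R1 pass, R2 pass, R3 fail.
Only rule 3 fails.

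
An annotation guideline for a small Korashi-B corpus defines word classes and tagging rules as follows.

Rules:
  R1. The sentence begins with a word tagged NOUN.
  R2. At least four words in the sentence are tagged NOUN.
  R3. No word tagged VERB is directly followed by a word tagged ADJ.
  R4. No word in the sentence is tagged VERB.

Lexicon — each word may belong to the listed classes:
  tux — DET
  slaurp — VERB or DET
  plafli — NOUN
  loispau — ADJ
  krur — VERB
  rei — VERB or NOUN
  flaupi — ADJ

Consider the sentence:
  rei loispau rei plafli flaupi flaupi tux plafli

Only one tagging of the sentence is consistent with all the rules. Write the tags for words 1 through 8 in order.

NOUN ADJ NOUN NOUN ADJ ADJ DET NOUN

Candidates per position — 1:rei {VERB,NOUN}; 2:loispau {ADJ}; 3:rei {VERB,NOUN}; 4:plafli {NOUN}; 5:flaupi {ADJ}; 6:flaupi {ADJ}; 7:tux {DET}; 8:plafli {NOUN}.
If word 1 were VERB, no tagging could satisfy rule 1; so word 1 is NOUN.
If word 3 were VERB, no tagging could satisfy rule 2; so word 3 is NOUN.
The only consistent sequence is: NOUN ADJ NOUN NOUN ADJ ADJ DET NOUN.
Verifying each rule — rule 1 satisfied; rule 2 satisfied; rule 3 satisfied; rule 4 satisfied.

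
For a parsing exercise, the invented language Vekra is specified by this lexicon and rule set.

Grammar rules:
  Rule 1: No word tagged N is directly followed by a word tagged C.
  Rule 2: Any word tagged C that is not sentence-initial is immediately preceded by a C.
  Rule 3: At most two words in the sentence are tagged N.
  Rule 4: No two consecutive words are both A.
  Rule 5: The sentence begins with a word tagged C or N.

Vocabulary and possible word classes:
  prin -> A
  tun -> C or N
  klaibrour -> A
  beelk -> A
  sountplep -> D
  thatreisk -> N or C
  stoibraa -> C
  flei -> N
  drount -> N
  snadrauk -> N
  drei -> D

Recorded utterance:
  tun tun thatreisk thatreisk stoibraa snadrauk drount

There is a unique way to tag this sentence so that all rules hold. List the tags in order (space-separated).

Candidates per position — 1:tun {C,N}; 2:tun {C,N}; 3:thatreisk {N,C}; 4:thatreisk {N,C}; 5:stoibraa {C}; 6:snadrauk {N}; 7:drount {N}.
Position 1: N is ruled out by rule 1; that leaves C.
Position 2: N is ruled out by rule 1; that leaves C.
Position 3: N is ruled out by rule 1; that leaves C.
Position 4: N is ruled out by rule 1; that leaves C.
That leaves exactly one tagging: C C C C C N N.
Verifying each rule — rule 1 ✓; rule 2 ✓; rule 3 ✓; rule 4 ✓; rule 5 ✓.

C C C C C N N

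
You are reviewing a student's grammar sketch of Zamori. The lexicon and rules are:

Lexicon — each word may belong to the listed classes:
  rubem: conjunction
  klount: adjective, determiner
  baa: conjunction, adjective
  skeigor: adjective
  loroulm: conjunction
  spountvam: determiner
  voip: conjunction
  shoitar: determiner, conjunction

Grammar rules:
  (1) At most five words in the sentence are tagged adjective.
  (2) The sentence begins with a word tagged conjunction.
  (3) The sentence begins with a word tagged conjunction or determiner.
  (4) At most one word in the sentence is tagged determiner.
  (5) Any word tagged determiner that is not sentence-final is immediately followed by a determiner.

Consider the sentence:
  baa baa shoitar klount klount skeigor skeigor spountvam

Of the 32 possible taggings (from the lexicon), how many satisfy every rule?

Candidates per position — 1:baa {conjunction,adjective}; 2:baa {conjunction,adjective}; 3:shoitar {determiner,conjunction}; 4:klount {adjective,determiner}; 5:klount {adjective,determiner}; 6:skeigor {adjective}; 7:skeigor {adjective}; 8:spountvam {determiner}.
There are 32 candidate sequences in total.
The sequences that satisfy every rule: conjunction conjunction conjunction adjective adjective adjective adjective determiner; conjunction adjective conjunction adjective adjective adjective adjective determiner.
Count = 2.

2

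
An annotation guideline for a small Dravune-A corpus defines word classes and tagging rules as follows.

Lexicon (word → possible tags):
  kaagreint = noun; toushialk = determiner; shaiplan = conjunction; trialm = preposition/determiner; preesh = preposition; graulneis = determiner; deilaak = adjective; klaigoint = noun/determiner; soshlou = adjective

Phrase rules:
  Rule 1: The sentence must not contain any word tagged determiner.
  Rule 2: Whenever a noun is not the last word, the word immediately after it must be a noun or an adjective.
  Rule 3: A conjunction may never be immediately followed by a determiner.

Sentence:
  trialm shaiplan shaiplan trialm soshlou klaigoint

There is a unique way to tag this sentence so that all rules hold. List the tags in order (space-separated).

preposition conjunction conjunction preposition adjective noun

Candidates per position — 1:trialm {preposition,determiner}; 2:shaiplan {conjunction}; 3:shaiplan {conjunction}; 4:trialm {preposition,determiner}; 5:soshlou {adjective}; 6:klaigoint {noun,determiner}.
At position 1, choosing determiner makes rule 1 impossible to satisfy; hence preposition.
At position 4, choosing determiner makes rule 1 impossible to satisfy; hence preposition.
At position 6, choosing determiner makes rule 1 impossible to satisfy; hence noun.
So the tagging must be: preposition conjunction conjunction preposition adjective noun.
Rule-by-rule: rule 1 ✓; rule 2 ✓; rule 3 ✓.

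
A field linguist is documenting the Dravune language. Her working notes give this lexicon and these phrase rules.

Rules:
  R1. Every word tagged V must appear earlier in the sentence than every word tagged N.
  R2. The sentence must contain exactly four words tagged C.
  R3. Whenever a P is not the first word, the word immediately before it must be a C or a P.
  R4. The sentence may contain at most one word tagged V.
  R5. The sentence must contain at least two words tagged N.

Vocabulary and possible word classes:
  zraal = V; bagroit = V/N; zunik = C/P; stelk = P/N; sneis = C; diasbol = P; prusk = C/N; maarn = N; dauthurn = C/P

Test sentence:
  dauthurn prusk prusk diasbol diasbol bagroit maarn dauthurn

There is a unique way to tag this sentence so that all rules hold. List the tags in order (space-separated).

C C C P P N N C

Candidates per position — 1:dauthurn {C,P}; 2:prusk {C,N}; 3:prusk {C,N}; 4:diasbol {P}; 5:diasbol {P}; 6:bagroit {V,N}; 7:maarn {N}; 8:dauthurn {C,P}.
Position 1: tagging it P would leave rule 2 unsatisfiable, so it must be C.
Position 2: tagging it N would leave rule 2 unsatisfiable, so it must be C.
Position 3: tagging it N would leave rule 2 unsatisfiable, so it must be C.
Position 6: tagging it V would leave rule 5 unsatisfiable, so it must be N.
Position 8: tagging it P would leave rule 2 unsatisfiable, so it must be C.
The only consistent sequence is: C C C P P N N C.
Check: rule 1 ok; rule 2 ok; rule 3 ok; rule 4 ok; rule 5 ok.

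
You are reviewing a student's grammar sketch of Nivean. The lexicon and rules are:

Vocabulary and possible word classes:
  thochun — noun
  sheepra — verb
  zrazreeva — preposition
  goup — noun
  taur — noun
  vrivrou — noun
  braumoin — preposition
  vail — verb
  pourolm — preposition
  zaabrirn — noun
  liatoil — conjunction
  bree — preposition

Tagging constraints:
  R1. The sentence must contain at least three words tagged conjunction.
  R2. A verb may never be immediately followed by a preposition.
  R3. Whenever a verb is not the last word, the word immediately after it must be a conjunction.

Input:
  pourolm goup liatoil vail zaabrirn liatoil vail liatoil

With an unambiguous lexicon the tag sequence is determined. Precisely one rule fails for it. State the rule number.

3

Fixed tagging: preposition noun conjunction verb noun conjunction verb conjunction.
Applying the rules: R1 ✓, R2 ✓, R3 ✗.
Only rule 3 fails.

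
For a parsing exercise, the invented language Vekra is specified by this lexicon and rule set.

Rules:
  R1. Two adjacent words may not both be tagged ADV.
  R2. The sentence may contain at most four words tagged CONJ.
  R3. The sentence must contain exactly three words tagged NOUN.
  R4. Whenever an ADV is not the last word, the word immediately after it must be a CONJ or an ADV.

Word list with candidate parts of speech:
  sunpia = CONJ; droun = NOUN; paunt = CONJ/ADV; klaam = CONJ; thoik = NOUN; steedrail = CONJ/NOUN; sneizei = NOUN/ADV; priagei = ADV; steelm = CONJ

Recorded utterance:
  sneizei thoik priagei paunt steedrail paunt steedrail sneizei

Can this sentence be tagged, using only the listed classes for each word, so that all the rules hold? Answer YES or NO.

YES

Candidates per position — 1:sneizei {NOUN,ADV}; 2:thoik {NOUN}; 3:priagei {ADV}; 4:paunt {CONJ,ADV}; 5:steedrail {CONJ,NOUN}; 6:paunt {CONJ,ADV}; 7:steedrail {CONJ,NOUN}; 8:sneizei {NOUN,ADV}.
One satisfying assignment: NOUN NOUN ADV CONJ CONJ CONJ CONJ NOUN.
Check: rule 1 satisfied; rule 2 satisfied; rule 3 satisfied; rule 4 satisfied.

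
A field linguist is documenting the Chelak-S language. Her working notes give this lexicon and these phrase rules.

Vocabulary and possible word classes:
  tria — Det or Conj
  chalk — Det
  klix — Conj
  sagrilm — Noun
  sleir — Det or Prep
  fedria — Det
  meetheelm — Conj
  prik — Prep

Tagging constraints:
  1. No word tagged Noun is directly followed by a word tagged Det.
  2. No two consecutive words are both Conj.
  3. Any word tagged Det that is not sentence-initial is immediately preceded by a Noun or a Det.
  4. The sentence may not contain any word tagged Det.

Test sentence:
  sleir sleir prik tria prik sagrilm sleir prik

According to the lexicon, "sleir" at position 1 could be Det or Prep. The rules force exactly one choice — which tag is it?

Candidates per position — 1:sleir {Det,Prep}; 2:sleir {Det,Prep}; 3:prik {Prep}; 4:tria {Det,Conj}; 5:prik {Prep}; 6:sagrilm {Noun}; 7:sleir {Det,Prep}; 8:prik {Prep}.
If word 1 were Det, no tagging could satisfy rule 4; so word 1 is Prep.
If word 2 were Det, no tagging could satisfy rule 3; so word 2 is Prep.
If word 4 were Det, no tagging could satisfy rule 3; so word 4 is Conj.
If word 7 were Det, no tagging could satisfy rule 1; so word 7 is Prep.
That leaves exactly one tagging: Prep Prep Prep Conj Prep Noun Prep Prep.
Checking: rule 1 satisfied; rule 2 satisfied; rule 3 satisfied; rule 4 satisfied.

Prep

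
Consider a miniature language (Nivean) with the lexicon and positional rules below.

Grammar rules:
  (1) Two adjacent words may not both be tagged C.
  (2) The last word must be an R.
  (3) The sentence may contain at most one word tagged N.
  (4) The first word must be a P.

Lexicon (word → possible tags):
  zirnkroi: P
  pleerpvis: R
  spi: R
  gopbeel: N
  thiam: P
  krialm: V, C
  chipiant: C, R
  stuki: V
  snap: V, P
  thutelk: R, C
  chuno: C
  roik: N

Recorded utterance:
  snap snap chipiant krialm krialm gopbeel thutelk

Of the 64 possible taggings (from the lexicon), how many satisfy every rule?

Candidates per position — 1:snap {V,P}; 2:snap {V,P}; 3:chipiant {C,R}; 4:krialm {V,C}; 5:krialm {V,C}; 6:gopbeel {N}; 7:thutelk {R,C}.
There are 64 candidate sequences in total.
Checking each against the rules leaves 10 sequences.
Count = 10.

10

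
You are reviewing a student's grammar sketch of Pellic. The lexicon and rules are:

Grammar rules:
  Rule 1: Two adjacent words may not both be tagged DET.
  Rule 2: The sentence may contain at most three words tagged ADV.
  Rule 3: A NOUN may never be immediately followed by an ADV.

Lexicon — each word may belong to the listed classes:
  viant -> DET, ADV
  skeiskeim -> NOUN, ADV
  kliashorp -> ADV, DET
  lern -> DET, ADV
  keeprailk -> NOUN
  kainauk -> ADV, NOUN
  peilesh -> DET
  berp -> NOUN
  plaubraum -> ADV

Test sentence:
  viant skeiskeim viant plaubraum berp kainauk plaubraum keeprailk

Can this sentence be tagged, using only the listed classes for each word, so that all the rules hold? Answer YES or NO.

NO

Candidates per position — 1:viant {DET,ADV}; 2:skeiskeim {NOUN,ADV}; 3:viant {DET,ADV}; 4:plaubraum {ADV}; 5:berp {NOUN}; 6:kainauk {ADV,NOUN}; 7:plaubraum {ADV}; 8:keeprailk {NOUN}.
Rule 3 cannot be satisfied by any choice of tags from the lexicon.
So there is no consistent tagging.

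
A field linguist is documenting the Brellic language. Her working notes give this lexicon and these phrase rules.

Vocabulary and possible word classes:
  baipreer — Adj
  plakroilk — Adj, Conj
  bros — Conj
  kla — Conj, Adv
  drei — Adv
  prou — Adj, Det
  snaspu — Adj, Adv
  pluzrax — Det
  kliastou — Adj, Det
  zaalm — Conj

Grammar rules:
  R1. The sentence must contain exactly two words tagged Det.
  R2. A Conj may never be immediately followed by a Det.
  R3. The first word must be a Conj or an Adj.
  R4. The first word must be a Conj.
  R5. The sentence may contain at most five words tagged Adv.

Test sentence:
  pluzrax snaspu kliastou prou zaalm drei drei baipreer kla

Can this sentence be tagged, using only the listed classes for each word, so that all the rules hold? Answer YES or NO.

NO

Candidates per position — 1:pluzrax {Det}; 2:snaspu {Adj,Adv}; 3:kliastou {Adj,Det}; 4:prou {Adj,Det}; 5:zaalm {Conj}; 6:drei {Adv}; 7:drei {Adv}; 8:baipreer {Adj}; 9:kla {Conj,Adv}.
Rule 3 cannot be satisfied by any choice of tags from the lexicon.
So there is no consistent tagging.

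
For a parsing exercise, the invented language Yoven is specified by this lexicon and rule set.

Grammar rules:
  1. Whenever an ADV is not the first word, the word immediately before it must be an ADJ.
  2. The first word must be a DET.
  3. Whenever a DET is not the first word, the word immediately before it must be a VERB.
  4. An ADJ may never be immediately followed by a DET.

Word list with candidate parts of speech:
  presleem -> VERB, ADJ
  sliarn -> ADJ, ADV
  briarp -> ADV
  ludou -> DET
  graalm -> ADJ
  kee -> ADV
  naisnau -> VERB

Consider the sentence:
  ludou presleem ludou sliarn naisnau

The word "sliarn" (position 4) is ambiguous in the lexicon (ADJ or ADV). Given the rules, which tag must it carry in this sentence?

Candidates per position — 1:ludou {DET}; 2:presleem {VERB,ADJ}; 3:ludou {DET}; 4:sliarn {ADJ,ADV}; 5:naisnau {VERB}.
If word 2 were ADJ, no tagging could satisfy rule 3; so word 2 is VERB.
If word 4 were ADV, no tagging could satisfy rule 1; so word 4 is ADJ.
So the tagging must be: DET VERB DET ADJ VERB.
Verifying each rule — rule 1 satisfied; rule 2 satisfied; rule 3 satisfied; rule 4 satisfied.

ADJ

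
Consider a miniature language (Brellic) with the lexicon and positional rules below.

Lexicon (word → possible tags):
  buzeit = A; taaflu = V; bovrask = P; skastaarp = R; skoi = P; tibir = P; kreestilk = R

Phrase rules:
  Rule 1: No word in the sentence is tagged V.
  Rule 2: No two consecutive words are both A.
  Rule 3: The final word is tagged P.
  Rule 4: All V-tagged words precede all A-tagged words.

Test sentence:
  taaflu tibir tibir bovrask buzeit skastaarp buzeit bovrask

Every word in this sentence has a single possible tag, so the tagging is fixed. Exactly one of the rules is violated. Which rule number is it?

Fixed tagging: V P P P A R A P.
Rule check: R1 ✗, R2 ✓, R3 ✓, R4 ✓.
Only rule 1 fails.

1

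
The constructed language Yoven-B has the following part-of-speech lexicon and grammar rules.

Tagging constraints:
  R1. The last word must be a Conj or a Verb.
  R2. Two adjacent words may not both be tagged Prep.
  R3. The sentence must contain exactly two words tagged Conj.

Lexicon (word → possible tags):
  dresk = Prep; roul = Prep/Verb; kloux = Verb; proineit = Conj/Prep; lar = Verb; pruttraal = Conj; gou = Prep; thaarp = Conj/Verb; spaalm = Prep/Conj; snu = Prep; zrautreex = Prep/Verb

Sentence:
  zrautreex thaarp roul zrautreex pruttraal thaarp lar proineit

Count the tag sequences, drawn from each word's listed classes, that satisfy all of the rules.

Candidates per position — 1:zrautreex {Prep,Verb}; 2:thaarp {Conj,Verb}; 3:roul {Prep,Verb}; 4:zrautreex {Prep,Verb}; 5:pruttraal {Conj}; 6:thaarp {Conj,Verb}; 7:lar {Verb}; 8:proineit {Conj,Prep}.
There are 64 candidate sequences in total.
Checking each against the rules leaves 6 sequences.
Count = 6.

6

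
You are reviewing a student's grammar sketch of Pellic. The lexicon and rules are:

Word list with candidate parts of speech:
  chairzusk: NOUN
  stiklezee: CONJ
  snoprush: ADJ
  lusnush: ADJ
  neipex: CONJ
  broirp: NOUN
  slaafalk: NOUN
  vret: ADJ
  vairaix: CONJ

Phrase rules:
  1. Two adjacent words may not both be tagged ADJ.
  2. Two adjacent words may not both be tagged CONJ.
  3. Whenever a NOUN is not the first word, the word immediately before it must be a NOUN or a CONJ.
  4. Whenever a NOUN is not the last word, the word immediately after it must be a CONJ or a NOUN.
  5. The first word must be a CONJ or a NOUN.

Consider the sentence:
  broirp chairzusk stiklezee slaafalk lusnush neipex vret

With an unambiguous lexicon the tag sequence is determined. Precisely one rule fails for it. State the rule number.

Fixed tagging: NOUN NOUN CONJ NOUN ADJ CONJ ADJ.
Checking each rule: R1 ✓, R2 ✓, R3 ✓, R4 ✗, R5 ✓.
Only rule 4 fails.

4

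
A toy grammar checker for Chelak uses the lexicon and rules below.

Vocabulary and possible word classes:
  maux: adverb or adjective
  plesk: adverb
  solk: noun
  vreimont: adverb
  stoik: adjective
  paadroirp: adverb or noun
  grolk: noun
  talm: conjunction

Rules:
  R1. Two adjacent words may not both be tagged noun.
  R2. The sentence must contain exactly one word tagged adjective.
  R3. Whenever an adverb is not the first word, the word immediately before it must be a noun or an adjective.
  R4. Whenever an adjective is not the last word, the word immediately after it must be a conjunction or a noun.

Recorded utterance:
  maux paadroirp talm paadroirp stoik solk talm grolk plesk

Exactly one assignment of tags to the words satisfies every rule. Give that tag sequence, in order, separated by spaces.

adverb noun conjunction noun adjective noun conjunction noun adverb

Candidates per position — 1:maux {adverb,adjective}; 2:paadroirp {adverb,noun}; 3:talm {conjunction}; 4:paadroirp {adverb,noun}; 5:stoik {adjective}; 6:solk {noun}; 7:talm {conjunction}; 8:grolk {noun}; 9:plesk {adverb}.
Word 1 cannot be adjective — rule 2 would then fail for every completion. It is adverb.
Word 2 cannot be adverb — rule 3 would then fail for every completion. It is noun.
Word 4 cannot be adverb — rule 3 would then fail for every completion. It is noun.
So the tagging must be: adverb noun conjunction noun adjective noun conjunction noun adverb.
Checking: rule 1 satisfied; rule 2 satisfied; rule 3 satisfied; rule 4 satisfied.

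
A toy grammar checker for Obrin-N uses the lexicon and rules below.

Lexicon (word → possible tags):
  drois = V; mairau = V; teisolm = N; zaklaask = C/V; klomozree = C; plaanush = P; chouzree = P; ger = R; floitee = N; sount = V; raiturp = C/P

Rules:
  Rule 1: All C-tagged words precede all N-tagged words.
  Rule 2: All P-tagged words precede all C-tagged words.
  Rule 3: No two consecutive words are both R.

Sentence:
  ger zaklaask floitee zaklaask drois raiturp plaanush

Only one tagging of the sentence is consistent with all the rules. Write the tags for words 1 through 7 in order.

R V N V V P P

Candidates per position — 1:ger {R}; 2:zaklaask {C,V}; 3:floitee {N}; 4:zaklaask {C,V}; 5:drois {V}; 6:raiturp {C,P}; 7:plaanush {P}.
Word 2 cannot be C — rule 2 would then fail for every completion. It is V.
Word 4 cannot be C — rule 1 would then fail for every completion. It is V.
Word 6 cannot be C — rule 1 would then fail for every completion. It is P.
The unique satisfying tagging is: R V N V V P P.
Checking: rule 1 satisfied; rule 2 satisfied; rule 3 satisfied.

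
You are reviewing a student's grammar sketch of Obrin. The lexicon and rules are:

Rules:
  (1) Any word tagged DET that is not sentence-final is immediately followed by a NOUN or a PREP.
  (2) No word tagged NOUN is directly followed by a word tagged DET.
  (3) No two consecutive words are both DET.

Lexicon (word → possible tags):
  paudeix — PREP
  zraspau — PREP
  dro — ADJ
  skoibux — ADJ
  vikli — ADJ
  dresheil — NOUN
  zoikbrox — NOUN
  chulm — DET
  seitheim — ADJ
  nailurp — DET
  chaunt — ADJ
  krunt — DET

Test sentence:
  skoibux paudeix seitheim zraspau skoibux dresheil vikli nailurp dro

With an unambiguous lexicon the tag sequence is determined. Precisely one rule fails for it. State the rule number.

1

Fixed tagging: ADJ PREP ADJ PREP ADJ NOUN ADJ DET ADJ.
Checking each rule: R1 ✗, R2 ✓, R3 ✓.
Only rule 1 fails.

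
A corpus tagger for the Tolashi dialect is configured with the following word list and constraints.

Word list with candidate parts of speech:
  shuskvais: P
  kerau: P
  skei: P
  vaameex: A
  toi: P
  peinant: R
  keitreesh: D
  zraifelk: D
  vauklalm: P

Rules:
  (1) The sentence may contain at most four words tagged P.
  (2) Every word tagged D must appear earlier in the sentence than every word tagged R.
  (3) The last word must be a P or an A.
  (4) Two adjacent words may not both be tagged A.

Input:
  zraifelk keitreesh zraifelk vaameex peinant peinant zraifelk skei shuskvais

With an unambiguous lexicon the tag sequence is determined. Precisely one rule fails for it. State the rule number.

Fixed tagging: D D D A R R D P P.
Applying the rules: R1 holds, R2 violated, R3 holds, R4 holds.
Only rule 2 fails.

2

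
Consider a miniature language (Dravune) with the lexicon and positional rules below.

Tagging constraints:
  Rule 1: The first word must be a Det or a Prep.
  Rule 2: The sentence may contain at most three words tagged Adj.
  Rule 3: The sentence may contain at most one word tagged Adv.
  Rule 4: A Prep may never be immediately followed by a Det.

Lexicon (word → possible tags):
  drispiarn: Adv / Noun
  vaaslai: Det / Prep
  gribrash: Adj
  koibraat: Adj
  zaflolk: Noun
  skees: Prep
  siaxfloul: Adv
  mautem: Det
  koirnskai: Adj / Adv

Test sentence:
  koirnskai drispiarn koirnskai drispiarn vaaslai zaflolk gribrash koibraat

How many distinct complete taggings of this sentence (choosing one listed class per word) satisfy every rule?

Candidates per position — 1:koirnskai {Adj,Adv}; 2:drispiarn {Adv,Noun}; 3:koirnskai {Adj,Adv}; 4:drispiarn {Adv,Noun}; 5:vaaslai {Det,Prep}; 6:zaflolk {Noun}; 7:gribrash {Adj}; 8:koibraat {Adj}.
There are 32 candidate sequences in total.
Rule 1 cannot be satisfied by any choice of tags from the lexicon.
So there is no consistent tagging.
Count = 0.

0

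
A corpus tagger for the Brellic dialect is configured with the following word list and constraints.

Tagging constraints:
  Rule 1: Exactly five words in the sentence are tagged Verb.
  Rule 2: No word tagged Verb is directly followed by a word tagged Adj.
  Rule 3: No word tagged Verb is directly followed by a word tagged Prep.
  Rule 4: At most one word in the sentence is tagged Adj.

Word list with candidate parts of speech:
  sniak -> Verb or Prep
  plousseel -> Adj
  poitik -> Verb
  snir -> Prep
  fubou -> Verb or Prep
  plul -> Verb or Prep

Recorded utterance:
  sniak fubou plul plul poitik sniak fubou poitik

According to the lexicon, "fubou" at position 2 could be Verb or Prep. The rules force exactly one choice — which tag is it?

Prep

Candidates per position — 1:sniak {Verb,Prep}; 2:fubou {Verb,Prep}; 3:plul {Verb,Prep}; 4:plul {Verb,Prep}; 5:poitik {Verb}; 6:sniak {Verb,Prep}; 7:fubou {Verb,Prep}; 8:poitik {Verb}.
Position 6: tagging it Prep would leave rule 3 unsatisfiable, so it must be Verb.
Position 7: tagging it Prep would leave rule 3 unsatisfiable, so it must be Verb.
Position 2: the remaining choice is settled jointly with positions 1, 3, 4 — only Prep at position 2 is part of a tagging that satisfies every rule.
That leaves exactly one tagging: Prep Prep Prep Verb Verb Verb Verb Verb.
Check: rule 1 holds; rule 2 holds; rule 3 holds; rule 4 holds.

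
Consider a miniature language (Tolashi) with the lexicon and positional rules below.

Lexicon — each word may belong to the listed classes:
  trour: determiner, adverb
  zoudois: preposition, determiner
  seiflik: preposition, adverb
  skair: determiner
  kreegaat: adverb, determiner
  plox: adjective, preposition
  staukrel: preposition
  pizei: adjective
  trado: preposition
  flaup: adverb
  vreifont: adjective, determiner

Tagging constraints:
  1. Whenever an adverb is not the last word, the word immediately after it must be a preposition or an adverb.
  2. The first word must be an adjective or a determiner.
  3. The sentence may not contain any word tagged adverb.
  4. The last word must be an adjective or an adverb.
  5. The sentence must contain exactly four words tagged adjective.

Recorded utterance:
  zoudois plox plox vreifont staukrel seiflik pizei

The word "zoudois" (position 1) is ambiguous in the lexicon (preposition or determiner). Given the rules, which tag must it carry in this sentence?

Candidates per position — 1:zoudois {preposition,determiner}; 2:plox {adjective,preposition}; 3:plox {adjective,preposition}; 4:vreifont {adjective,determiner}; 5:staukrel {preposition}; 6:seiflik {preposition,adverb}; 7:pizei {adjective}.
Position 1: tagging it preposition would leave rule 2 unsatisfiable, so it must be determiner.
Position 2: tagging it preposition would leave rule 5 unsatisfiable, so it must be adjective.
Position 3: tagging it preposition would leave rule 5 unsatisfiable, so it must be adjective.
Position 4: tagging it determiner would leave rule 5 unsatisfiable, so it must be adjective.
Position 6: tagging it adverb would leave rule 1 unsatisfiable, so it must be preposition.
The unique satisfying tagging is: determiner adjective adjective adjective preposition preposition adjective.
Rule-by-rule: rule 1 ok; rule 2 ok; rule 3 ok; rule 4 ok; rule 5 ok.

determiner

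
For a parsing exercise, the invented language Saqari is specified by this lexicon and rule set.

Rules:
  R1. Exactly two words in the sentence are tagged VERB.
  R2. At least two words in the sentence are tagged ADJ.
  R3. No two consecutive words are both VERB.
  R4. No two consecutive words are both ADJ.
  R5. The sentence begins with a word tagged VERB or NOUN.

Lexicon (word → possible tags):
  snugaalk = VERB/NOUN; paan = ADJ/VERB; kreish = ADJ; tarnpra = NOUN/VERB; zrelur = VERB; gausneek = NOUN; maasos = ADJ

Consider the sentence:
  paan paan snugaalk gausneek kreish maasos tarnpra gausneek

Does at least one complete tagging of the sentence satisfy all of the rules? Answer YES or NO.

Candidates per position — 1:paan {ADJ,VERB}; 2:paan {ADJ,VERB}; 3:snugaalk {VERB,NOUN}; 4:gausneek {NOUN}; 5:kreish {ADJ}; 6:maasos {ADJ}; 7:tarnpra {NOUN,VERB}; 8:gausneek {NOUN}.
Rule 4 cannot be satisfied by any choice of tags from the lexicon.
So there is no consistent tagging.

NO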